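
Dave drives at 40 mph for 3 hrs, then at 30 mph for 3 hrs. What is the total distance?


Leg 1 distance:
40 x 3 = 120 miles
Leg 2 distance:
30 x 3 = 90 miles
Total distance:
120 + 90 = 210 miles

210 miles


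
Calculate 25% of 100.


Convert percentage to decimal:
25% = 0.25
Multiply:
100 x 0.25 = 25

25


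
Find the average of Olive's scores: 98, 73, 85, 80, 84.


Add the scores:
98 + 73 + 85 + 80 + 84 = 420
Divide by the number of tests:
420 / 5 = 84

84


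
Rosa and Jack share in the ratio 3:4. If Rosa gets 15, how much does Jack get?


Find the multiplier:
15 / 3 = 5
Apply to Jack's share:
4 x 5 = 20

20


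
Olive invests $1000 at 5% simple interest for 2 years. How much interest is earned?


Use the formula I = P x R x T / 100
P x R x T = 1000 x 5 x 2 = 10000
I = 10000 / 100 = $100

$100


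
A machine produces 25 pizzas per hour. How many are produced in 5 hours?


Production rate: 25 pizzas per hour
Time: 5 hours
Total: 25 x 5 = 125 pizzas

125 pizzas


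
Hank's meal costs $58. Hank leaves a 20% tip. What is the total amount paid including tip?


Calculate the tip:
20% of $58 = $11.60
Add tip to meal cost:
$58 + $11.60 = $69.60

$69.60


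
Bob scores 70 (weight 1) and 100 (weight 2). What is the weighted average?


Weighted sum:
1 x 70 + 2 x 100 = 270
Total weight:
1 + 2 = 3
Weighted average:
270 / 3 = 90

90


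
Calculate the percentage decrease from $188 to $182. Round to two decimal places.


Find the absolute change:
|182 - 188| = 6
Divide by original and multiply by 100:
6 / 188 x 100 = 3.1914...% ≈ 3.19%

3.19%


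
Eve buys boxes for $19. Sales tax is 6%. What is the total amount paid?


Calculate the tax:
6% of $19 = $1.14
Add tax to price:
$19 + $1.14 = $20.14

$20.14


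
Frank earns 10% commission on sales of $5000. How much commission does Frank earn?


Convert rate to decimal:
10% = 0.1
Multiply by sales:
$5000 x 0.1 = $500

$500


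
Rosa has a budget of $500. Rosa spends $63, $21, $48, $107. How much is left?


Add up expenses:
$63 + $21 + $48 + $107 = $239
Subtract from budget:
$500 - $239 = $261

$261


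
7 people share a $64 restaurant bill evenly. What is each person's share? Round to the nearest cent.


Total bill: $64
Number of people: 7
Each pays: $64 / 7 = $9.1428... ≈ $9.14

$9.14


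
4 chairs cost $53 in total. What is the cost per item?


Total cost: $53
Number of items: 4
Unit price: $53 / 4 = $13.25

$13.25


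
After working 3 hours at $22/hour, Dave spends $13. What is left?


Calculate earnings:
3 x $22 = $66
Subtract spending:
$66 - $13 = $53

$53


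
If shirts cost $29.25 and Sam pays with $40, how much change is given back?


Start with the amount paid:
$40
Subtract the price:
$40 - $29.25 = $10.75

$10.75


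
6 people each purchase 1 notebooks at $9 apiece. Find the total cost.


Cost per person:
1 x $9 = $9
Group total:
6 x $9 = $54

$54


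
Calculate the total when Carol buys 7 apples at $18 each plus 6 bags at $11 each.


Cost of apples:
7 x $18 = $126
Cost of bags:
6 x $11 = $66
Add both:
$126 + $66 = $192

$192


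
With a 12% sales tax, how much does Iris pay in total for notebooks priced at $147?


Calculate the tax:
12% of $147 = $17.64
Add tax to price:
$147 + $17.64 = $164.64

$164.64


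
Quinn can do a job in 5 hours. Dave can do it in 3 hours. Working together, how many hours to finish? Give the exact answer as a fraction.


Quinn's rate: 1/5 of the job per hour
Dave's rate: 1/3 of the job per hour
Combined rate: 1/5 + 1/3 = 8/15 per hour
Time = 1 / (8/15) = 15/8 hours (≈ 1.88 hours)

15/8 hours


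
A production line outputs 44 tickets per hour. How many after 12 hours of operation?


Production rate: 44 tickets per hour
Time: 12 hours
Total: 44 x 12 = 528 tickets

528 tickets


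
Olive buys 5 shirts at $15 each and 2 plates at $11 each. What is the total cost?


Cost of shirts:
5 x $15 = $75
Cost of plates:
2 x $11 = $22
Add both:
$75 + $22 = $97

$97


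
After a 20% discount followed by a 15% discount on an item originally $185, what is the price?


First discount:
20% of $185 = $37
Price after first discount:
$185 - $37 = $148
Second discount:
15% of $148 = $22.20
Final price:
$148 - $22.20 = $125.80

$125.80


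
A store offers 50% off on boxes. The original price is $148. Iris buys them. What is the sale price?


Calculate the discount amount:
50% of $148 = $74
Subtract from original:
$148 - $74 = $74

$74


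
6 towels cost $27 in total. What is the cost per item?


Total cost: $27
Number of items: 6
Unit price: $27 / 6 = $4.50

$4.50


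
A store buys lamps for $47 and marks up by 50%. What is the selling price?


Calculate the markup amount:
50% of $47 = $23.50
Add to cost:
$47 + $23.50 = $70.50

$70.50


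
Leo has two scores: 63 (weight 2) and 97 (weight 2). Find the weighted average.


Weighted sum:
2 x 63 + 2 x 97 = 320
Total weight:
2 + 2 = 4
Weighted average:
320 / 4 = 80

80


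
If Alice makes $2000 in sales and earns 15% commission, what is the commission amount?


Convert rate to decimal:
15% = 0.15
Multiply by sales:
$2000 x 0.15 = $300

$300


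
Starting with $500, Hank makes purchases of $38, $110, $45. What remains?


Add up expenses:
$38 + $110 + $45 = $193
Subtract from budget:
$500 - $193 = $307

$307


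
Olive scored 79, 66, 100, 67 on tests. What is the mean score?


Add the scores:
79 + 66 + 100 + 67 = 312
Divide by the number of tests:
312 / 4 = 78

78


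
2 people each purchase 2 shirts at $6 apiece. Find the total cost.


Cost per person:
2 x $6 = $12
Group total:
2 x $12 = $24

$24


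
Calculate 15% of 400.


Convert percentage to decimal:
15% = 0.15
Multiply:
400 x 0.15 = 60

60


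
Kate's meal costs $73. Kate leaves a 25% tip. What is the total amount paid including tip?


Calculate the tip:
25% of $73 = $18.25
Add tip to meal cost:
$73 + $18.25 = $91.25

$91.25


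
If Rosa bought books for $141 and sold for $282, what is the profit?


Selling price = $282
Cost price = $141
Profit = selling price - cost price:
Profit = $282 - $141 = $141

$141


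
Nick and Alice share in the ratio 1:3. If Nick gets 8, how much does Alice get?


Find the multiplier:
8 / 1 = 8
Apply to Alice's share:
3 x 8 = 24

24


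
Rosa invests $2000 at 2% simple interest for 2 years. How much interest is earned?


Use the formula I = P x R x T / 100
P x R x T = 2000 x 2 x 2 = 8000
I = 8000 / 100 = $80

$80


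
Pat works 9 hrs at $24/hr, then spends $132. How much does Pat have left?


Calculate earnings:
9 x $24 = $216
Subtract spending:
$216 - $132 = $84

$84


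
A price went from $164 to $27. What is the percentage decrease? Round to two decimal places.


Find the absolute change:
|27 - 164| = 137
Divide by original and multiply by 100:
137 / 164 x 100 = 83.5365...% ≈ 83.54%

83.54%


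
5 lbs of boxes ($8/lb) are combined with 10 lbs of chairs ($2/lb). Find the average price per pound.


Cost of boxes:
5 x $8 = $40
Cost of chairs:
10 x $2 = $20
Total cost: $40 + $20 = $60
Total weight: 15 lbs
Average: $60 / 15 = $4/lb

$4/lb


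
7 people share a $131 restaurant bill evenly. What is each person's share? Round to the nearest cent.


Total bill: $131
Number of people: 7
Each pays: $131 / 7 = $18.7142... ≈ $18.71

$18.71


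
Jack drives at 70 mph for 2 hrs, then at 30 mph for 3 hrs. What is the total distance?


Leg 1 distance:
70 x 2 = 140 miles
Leg 2 distance:
30 x 3 = 90 miles
Total distance:
140 + 90 = 230 miles

230 miles


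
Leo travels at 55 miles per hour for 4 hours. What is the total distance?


Use the formula: distance = speed x time
Speed = 55 mph, Time = 4 hours
55 x 4 = 220 miles

220 miles


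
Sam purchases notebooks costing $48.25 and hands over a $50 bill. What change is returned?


Start with the amount paid:
$50
Subtract the price:
$50 - $48.25 = $1.75

$1.75


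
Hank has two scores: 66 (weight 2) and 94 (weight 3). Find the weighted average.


Weighted sum:
2 x 66 + 3 x 94 = 414
Total weight:
2 + 3 = 5
Weighted average:
414 / 5 = 82.8

82.8


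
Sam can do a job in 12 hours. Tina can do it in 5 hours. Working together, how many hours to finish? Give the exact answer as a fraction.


Sam's rate: 1/12 of the job per hour
Tina's rate: 1/5 of the job per hour
Combined rate: 1/12 + 1/5 = 17/60 per hour
Time = 1 / (17/60) = 60/17 hours (≈ 3.53 hours)

60/17 hours


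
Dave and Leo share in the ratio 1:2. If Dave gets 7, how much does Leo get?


Find the multiplier:
7 / 1 = 7
Apply to Leo's share:
2 x 7 = 14

14


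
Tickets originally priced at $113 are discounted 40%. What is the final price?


Calculate the discount amount:
40% of $113 = $45.20
Subtract from original:
$113 - $45.20 = $67.80

$67.80


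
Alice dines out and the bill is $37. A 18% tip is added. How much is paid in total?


Calculate the tip:
18% of $37 = $6.66
Add tip to meal cost:
$37 + $6.66 = $43.66

$43.66


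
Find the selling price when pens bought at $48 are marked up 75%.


Calculate the markup amount:
75% of $48 = $36
Add to cost:
$48 + $36 = $84

$84


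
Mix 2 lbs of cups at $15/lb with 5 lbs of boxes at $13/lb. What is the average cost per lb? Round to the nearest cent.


Cost of cups:
2 x $15 = $30
Cost of boxes:
5 x $13 = $65
Total cost: $30 + $65 = $95
Total weight: 7 lbs
Average: $95 / 7 = $13.5714... ≈ $13.57/lb

$13.57/lb


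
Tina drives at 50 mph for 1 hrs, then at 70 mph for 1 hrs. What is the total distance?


Leg 1 distance:
50 x 1 = 50 miles
Leg 2 distance:
70 x 1 = 70 miles
Total distance:
50 + 70 = 120 miles

120 miles


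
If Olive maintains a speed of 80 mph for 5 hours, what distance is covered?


Use the formula: distance = speed x time
Speed = 80 mph, Time = 5 hours
80 x 5 = 400 miles

400 miles


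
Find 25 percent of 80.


Convert percentage to decimal:
25% = 0.25
Multiply:
80 x 0.25 = 20

20


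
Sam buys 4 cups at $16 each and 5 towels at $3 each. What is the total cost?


Cost of cups:
4 x $16 = $64
Cost of towels:
5 x $3 = $15
Add both:
$64 + $15 = $79

$79


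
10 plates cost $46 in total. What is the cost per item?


Total cost: $46
Number of items: 10
Unit price: $46 / 10 = $4.60

$4.60


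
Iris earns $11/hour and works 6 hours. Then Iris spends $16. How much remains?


Calculate earnings:
6 x $11 = $66
Subtract spending:
$66 - $16 = $50

$50


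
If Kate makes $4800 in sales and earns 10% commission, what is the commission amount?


Convert rate to decimal:
10% = 0.1
Multiply by sales:
$4800 x 0.1 = $480

$480


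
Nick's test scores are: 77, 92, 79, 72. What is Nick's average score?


Add the scores:
77 + 92 + 79 + 72 = 320
Divide by the number of tests:
320 / 4 = 80

80


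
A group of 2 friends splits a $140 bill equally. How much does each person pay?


Total bill: $140
Number of people: 2
Each pays: $140 / 2 = $70

$70


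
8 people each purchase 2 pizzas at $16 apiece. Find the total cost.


Cost per person:
2 x $16 = $32
Group total:
8 x $32 = $256

$256


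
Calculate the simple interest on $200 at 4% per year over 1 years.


Use the formula I = P x R x T / 100
P x R x T = 200 x 4 x 1 = 800
I = 800 / 100 = $8

$8


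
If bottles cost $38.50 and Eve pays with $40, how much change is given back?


Start with the amount paid:
$40
Subtract the price:
$40 - $38.50 = $1.50

$1.50


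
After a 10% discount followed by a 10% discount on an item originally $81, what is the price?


First discount:
10% of $81 = $8.10
Price after first discount:
$81 - $8.10 = $72.90
Second discount:
10% of $72.90 = $7.29
Final price:
$72.90 - $7.29 = $65.61

$65.61


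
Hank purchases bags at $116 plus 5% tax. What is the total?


Calculate the tax:
5% of $116 = $5.80
Add tax to price:
$116 + $5.80 = $121.80

$121.80


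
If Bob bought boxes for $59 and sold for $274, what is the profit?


Selling price = $274
Cost price = $59
Profit = selling price - cost price:
Profit = $274 - $59 = $215

$215


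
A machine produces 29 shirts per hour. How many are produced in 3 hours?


Production rate: 29 shirts per hour
Time: 3 hours
Total: 29 x 3 = 87 shirts

87 shirts


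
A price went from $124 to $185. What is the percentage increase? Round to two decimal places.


Find the absolute change:
|185 - 124| = 61
Divide by original and multiply by 100:
61 / 124 x 100 = 49.1935...% ≈ 49.19%

49.19%


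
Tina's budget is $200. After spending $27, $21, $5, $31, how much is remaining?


Add up expenses:
$27 + $21 + $5 + $31 = $84
Subtract from budget:
$200 - $84 = $116

$116


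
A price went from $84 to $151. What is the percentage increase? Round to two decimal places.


Find the absolute change:
|151 - 84| = 67
Divide by original and multiply by 100:
67 / 84 x 100 = 79.7619...% ≈ 79.76%

79.76%


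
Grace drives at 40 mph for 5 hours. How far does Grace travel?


Use the formula: distance = speed x time
Speed = 40 mph, Time = 5 hours
40 x 5 = 200 miles

200 miles


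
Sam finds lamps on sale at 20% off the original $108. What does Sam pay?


Calculate the discount amount:
20% of $108 = $21.60
Subtract from original:
$108 - $21.60 = $86.40

$86.40


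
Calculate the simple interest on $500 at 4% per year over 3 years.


Use the formula I = P x R x T / 100
P x R x T = 500 x 4 x 3 = 6000
I = 6000 / 100 = $60

$60


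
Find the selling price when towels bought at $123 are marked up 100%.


Calculate the markup amount:
100% of $123 = $123
Add to cost:
$123 + $123 = $246

$246


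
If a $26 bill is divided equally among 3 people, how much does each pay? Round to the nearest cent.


Total bill: $26
Number of people: 3
Each pays: $26 / 3 = $8.6666... ≈ $8.67

$8.67


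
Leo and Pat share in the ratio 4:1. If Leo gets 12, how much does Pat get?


Find the multiplier:
12 / 4 = 3
Apply to Pat's share:
1 x 3 = 3

3


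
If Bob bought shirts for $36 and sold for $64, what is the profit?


Selling price = $64
Cost price = $36
Profit = selling price - cost price:
Profit = $64 - $36 = $28

$28


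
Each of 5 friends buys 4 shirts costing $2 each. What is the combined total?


Cost per person:
4 x $2 = $8
Group total:
5 x $8 = $40

$40


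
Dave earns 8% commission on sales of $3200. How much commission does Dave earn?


Convert rate to decimal:
8% = 0.08
Multiply by sales:
$3200 x 0.08 = $256

$256


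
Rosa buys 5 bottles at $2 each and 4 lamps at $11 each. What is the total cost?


Cost of bottles:
5 x $2 = $10
Cost of lamps:
4 x $11 = $44
Add both:
$10 + $44 = $54

$54


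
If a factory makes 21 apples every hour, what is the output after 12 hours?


Production rate: 21 apples per hour
Time: 12 hours
Total: 21 x 12 = 252 apples

252 apples


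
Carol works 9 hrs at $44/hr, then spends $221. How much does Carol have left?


Calculate earnings:
9 x $44 = $396
Subtract spending:
$396 - $221 = $175

$175


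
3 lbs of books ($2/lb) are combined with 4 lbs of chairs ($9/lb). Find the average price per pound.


Cost of books:
3 x $2 = $6
Cost of chairs:
4 x $9 = $36
Total cost: $6 + $36 = $42
Total weight: 7 lbs
Average: $42 / 7 = $6/lb

$6/lb


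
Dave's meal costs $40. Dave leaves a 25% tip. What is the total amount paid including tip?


Calculate the tip:
25% of $40 = $10
Add tip to meal cost:
$40 + $10 = $50

$50


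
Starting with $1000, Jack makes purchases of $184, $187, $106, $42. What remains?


Add up expenses:
$184 + $187 + $106 + $42 = $519
Subtract from budget:
$1000 - $519 = $481

$481


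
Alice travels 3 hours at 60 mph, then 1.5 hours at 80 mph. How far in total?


Leg 1 distance:
60 x 3 = 180 miles
Leg 2 distance:
80 x 1.5 = 120 miles
Total distance:
180 + 120 = 300 miles

300 miles


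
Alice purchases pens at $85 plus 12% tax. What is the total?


Calculate the tax:
12% of $85 = $10.20
Add tax to price:
$85 + $10.20 = $95.20

$95.20


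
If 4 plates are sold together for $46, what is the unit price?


Total cost: $46
Number of items: 4
Unit price: $46 / 4 = $11.50

$11.50


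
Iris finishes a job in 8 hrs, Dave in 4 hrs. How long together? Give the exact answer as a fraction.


Iris's rate: 1/8 of the job per hour
Dave's rate: 1/4 of the job per hour
Combined rate: 1/8 + 1/4 = 3/8 per hour
Time = 1 / (3/8) = 8/3 hours (≈ 2.67 hours)

8/3 hours


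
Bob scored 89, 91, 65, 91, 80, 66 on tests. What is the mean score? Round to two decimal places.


Add the scores:
89 + 91 + 65 + 91 + 80 + 66 = 482
Divide by the number of tests:
482 / 6 = 80.3333... ≈ 80.33

80.33


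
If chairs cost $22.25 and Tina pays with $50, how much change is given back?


Start with the amount paid:
$50
Subtract the price:
$50 - $22.25 = $27.75

$27.75


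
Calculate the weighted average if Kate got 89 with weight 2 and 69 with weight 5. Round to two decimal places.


Weighted sum:
2 x 89 + 5 x 69 = 523
Total weight:
2 + 5 = 7
Weighted average:
523 / 7 = 74.7142... ≈ 74.71

74.71


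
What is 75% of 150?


Convert percentage to decimal:
75% = 0.75
Multiply:
150 x 0.75 = 112.5

112.5


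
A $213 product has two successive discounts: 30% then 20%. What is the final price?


First discount:
30% of $213 = $63.90
Price after first discount:
$213 - $63.90 = $149.10
Second discount:
20% of $149.10 = $29.82
Final price:
$149.10 - $29.82 = $119.28

$119.28


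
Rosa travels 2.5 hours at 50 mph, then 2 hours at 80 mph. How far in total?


Leg 1 distance:
50 x 2.5 = 125 miles
Leg 2 distance:
80 x 2 = 160 miles
Total distance:
125 + 160 = 285 miles

285 miles


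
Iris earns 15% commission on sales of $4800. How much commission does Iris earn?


Convert rate to decimal:
15% = 0.15
Multiply by sales:
$4800 x 0.15 = $720

$720


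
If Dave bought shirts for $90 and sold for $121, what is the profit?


Selling price = $121
Cost price = $90
Profit = selling price - cost price:
Profit = $121 - $90 = $31

$31


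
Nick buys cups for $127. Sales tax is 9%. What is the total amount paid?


Calculate the tax:
9% of $127 = $11.43
Add tax to price:
$127 + $11.43 = $138.43

$138.43


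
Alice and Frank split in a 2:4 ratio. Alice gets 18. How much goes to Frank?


Find the multiplier:
18 / 2 = 9
Apply to Frank's share:
4 x 9 = 36

36


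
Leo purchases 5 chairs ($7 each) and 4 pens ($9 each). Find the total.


Cost of chairs:
5 x $7 = $35
Cost of pens:
4 x $9 = $36
Add both:
$35 + $36 = $71

$71


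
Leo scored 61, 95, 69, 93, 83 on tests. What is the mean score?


Add the scores:
61 + 95 + 69 + 93 + 83 = 401
Divide by the number of tests:
401 / 5 = 80.2

80.2


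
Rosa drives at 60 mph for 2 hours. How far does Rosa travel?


Use the formula: distance = speed x time
Speed = 60 mph, Time = 2 hours
60 x 2 = 120 miles

120 miles


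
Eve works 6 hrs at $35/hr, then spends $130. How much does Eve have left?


Calculate earnings:
6 x $35 = $210
Subtract spending:
$210 - $130 = $80

$80


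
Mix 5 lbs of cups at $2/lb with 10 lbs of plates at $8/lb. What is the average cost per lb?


Cost of cups:
5 x $2 = $10
Cost of plates:
10 x $8 = $80
Total cost: $10 + $80 = $90
Total weight: 15 lbs
Average: $90 / 15 = $6/lb

$6/lb


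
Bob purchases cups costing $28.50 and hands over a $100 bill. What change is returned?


Start with the amount paid:
$100
Subtract the price:
$100 - $28.50 = $71.50

$71.50


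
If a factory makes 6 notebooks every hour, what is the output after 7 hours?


Production rate: 6 notebooks per hour
Time: 7 hours
Total: 6 x 7 = 42 notebooks

42 notebooks


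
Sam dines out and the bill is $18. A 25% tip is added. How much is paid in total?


Calculate the tip:
25% of $18 = $4.50
Add tip to meal cost:
$18 + $4.50 = $22.50

$22.50


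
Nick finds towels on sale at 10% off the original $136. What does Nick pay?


Calculate the discount amount:
10% of $136 = $13.60
Subtract from original:
$136 - $13.60 = $122.40

$122.40


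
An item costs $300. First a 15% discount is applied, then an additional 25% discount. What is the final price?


First discount:
15% of $300 = $45
Price after first discount:
$300 - $45 = $255
Second discount:
25% of $255 = $63.75
Final price:
$255 - $63.75 = $191.25

$191.25


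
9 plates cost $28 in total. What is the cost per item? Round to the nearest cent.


Total cost: $28
Number of items: 9
Unit price: $28 / 9 = $3.1111... ≈ $3.11

$3.11


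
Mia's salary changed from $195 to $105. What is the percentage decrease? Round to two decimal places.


Find the absolute change:
|105 - 195| = 90
Divide by original and multiply by 100:
90 / 195 x 100 = 46.1538...% ≈ 46.15%

46.15%


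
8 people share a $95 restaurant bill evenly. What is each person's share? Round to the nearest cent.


Total bill: $95
Number of people: 8
Each pays: $95 / 8 = $11.875 ≈ $11.88

$11.88


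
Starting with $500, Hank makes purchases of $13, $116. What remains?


Add up expenses:
$13 + $116 = $129
Subtract from budget:
$500 - $129 = $371

$371


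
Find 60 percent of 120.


Convert percentage to decimal:
60% = 0.6
Multiply:
120 x 0.6 = 72

72


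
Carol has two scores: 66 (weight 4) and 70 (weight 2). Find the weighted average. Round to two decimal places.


Weighted sum:
4 x 66 + 2 x 70 = 404
Total weight:
4 + 2 = 6
Weighted average:
404 / 6 = 67.3333... ≈ 67.33

67.33


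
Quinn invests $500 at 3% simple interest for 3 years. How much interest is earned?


Use the formula I = P x R x T / 100
P x R x T = 500 x 3 x 3 = 4500
I = 4500 / 100 = $45

$45


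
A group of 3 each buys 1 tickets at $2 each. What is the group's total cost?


Cost per person:
1 x $2 = $2
Group total:
3 x $2 = $6

$6


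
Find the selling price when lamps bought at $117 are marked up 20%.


Calculate the markup amount:
20% of $117 = $23.40
Add to cost:
$117 + $23.40 = $140.40

$140.40


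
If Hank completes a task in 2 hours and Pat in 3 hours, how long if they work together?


Hank's rate: 1/2 of the job per hour
Pat's rate: 1/3 of the job per hour
Combined rate: 1/2 + 1/3 = 5/6 per hour
Time = 1 / (5/6) = 6/5 = 1.2 hours

1.2 hours


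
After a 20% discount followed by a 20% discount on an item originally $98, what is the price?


First discount:
20% of $98 = $19.60
Price after first discount:
$98 - $19.60 = $78.40
Second discount:
20% of $78.40 = $15.68
Final price:
$78.40 - $15.68 = $62.72

$62.72


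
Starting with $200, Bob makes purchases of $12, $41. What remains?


Add up expenses:
$12 + $41 = $53
Subtract from budget:
$200 - $53 = $147

$147


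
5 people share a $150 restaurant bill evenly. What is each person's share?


Total bill: $150
Number of people: 5
Each pays: $150 / 5 = $30

$30


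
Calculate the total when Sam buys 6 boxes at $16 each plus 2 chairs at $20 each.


Cost of boxes:
6 x $16 = $96
Cost of chairs:
2 x $20 = $40
Add both:
$96 + $40 = $136

$136


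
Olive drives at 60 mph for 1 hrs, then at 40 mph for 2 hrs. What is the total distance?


Leg 1 distance:
60 x 1 = 60 miles
Leg 2 distance:
40 x 2 = 80 miles
Total distance:
60 + 80 = 140 miles

140 miles


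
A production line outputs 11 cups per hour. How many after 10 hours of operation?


Production rate: 11 cups per hour
Time: 10 hours
Total: 11 x 10 = 110 cups

110 cups


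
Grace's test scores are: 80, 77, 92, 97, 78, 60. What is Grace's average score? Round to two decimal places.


Add the scores:
80 + 77 + 92 + 97 + 78 + 60 = 484
Divide by the number of tests:
484 / 6 = 80.6666... ≈ 80.67

80.67


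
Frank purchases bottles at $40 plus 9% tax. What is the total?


Calculate the tax:
9% of $40 = $3.60
Add tax to price:
$40 + $3.60 = $43.60

$43.60


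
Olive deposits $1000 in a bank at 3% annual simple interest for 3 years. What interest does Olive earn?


Use the formula I = P x R x T / 100
P x R x T = 1000 x 3 x 3 = 9000
I = 9000 / 100 = $90

$90


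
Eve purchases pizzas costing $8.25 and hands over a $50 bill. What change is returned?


Start with the amount paid:
$50
Subtract the price:
$50 - $8.25 = $41.75

$41.75


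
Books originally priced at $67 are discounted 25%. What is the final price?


Calculate the discount amount:
25% of $67 = $16.75
Subtract from original:
$67 - $16.75 = $50.25

$50.25


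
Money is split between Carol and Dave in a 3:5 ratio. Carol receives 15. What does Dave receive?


Find the multiplier:
15 / 3 = 5
Apply to Dave's share:
5 x 5 = 25

25


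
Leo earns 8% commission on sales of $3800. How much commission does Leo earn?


Convert rate to decimal:
8% = 0.08
Multiply by sales:
$3800 x 0.08 = $304

$304


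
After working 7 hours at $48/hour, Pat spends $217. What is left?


Calculate earnings:
7 x $48 = $336
Subtract spending:
$336 - $217 = $119

$119


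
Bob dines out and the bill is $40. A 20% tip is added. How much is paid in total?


Calculate the tip:
20% of $40 = $8
Add tip to meal cost:
$40 + $8 = $48

$48


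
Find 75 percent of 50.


Convert percentage to decimal:
75% = 0.75
Multiply:
50 x 0.75 = 37.5

37.5


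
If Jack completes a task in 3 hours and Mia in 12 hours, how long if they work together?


Jack's rate: 1/3 of the job per hour
Mia's rate: 1/12 of the job per hour
Combined rate: 1/3 + 1/12 = 5/12 per hour
Time = 1 / (5/12) = 12/5 = 2.4 hours

2.4 hours


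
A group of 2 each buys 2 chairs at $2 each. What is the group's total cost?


Cost per person:
2 x $2 = $4
Group total:
2 x $4 = $8

$8


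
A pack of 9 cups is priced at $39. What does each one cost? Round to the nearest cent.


Total cost: $39
Number of items: 9
Unit price: $39 / 9 = $4.3333... ≈ $4.33

$4.33


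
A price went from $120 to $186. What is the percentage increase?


Find the absolute change:
|186 - 120| = 66
Divide by original and multiply by 100:
66 / 120 x 100 = 55%

55%


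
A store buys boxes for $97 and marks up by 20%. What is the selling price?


Calculate the markup amount:
20% of $97 = $19.40
Add to cost:
$97 + $19.40 = $116.40

$116.40


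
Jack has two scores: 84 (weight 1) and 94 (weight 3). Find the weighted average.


Weighted sum:
1 x 84 + 3 x 94 = 366
Total weight:
1 + 3 = 4
Weighted average:
366 / 4 = 91.5

91.5


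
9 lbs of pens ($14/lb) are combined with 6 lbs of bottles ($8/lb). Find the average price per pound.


Cost of pens:
9 x $14 = $126
Cost of bottles:
6 x $8 = $48
Total cost: $126 + $48 = $174
Total weight: 15 lbs
Average: $174 / 15 = $11.60/lb

$11.60/lb


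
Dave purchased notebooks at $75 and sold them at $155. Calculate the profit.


Selling price = $155
Cost price = $75
Profit = selling price - cost price:
Profit = $155 - $75 = $80

$80


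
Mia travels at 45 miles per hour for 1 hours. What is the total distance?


Use the formula: distance = speed x time
Speed = 45 mph, Time = 1 hours
45 x 1 = 45 miles

45 miles


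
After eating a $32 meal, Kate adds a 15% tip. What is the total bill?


Calculate the tip:
15% of $32 = $4.80
Add tip to meal cost:
$32 + $4.80 = $36.80

$36.80


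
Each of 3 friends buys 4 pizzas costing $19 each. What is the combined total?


Cost per person:
4 x $19 = $76
Group total:
3 x $76 = $228

$228


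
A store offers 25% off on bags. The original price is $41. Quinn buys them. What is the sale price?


Calculate the discount amount:
25% of $41 = $10.25
Subtract from original:
$41 - $10.25 = $30.75

$30.75


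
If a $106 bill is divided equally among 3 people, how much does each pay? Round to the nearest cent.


Total bill: $106
Number of people: 3
Each pays: $106 / 3 = $35.3333... ≈ $35.33

$35.33


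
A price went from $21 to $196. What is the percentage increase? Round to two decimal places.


Find the absolute change:
|196 - 21| = 175
Divide by original and multiply by 100:
175 / 21 x 100 = 833.3333...% ≈ 833.33%

833.33%


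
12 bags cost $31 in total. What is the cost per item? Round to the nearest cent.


Total cost: $31
Number of items: 12
Unit price: $31 / 12 = $2.5833... ≈ $2.58

$2.58


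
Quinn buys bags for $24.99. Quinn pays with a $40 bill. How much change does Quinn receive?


Start with the amount paid:
$40
Subtract the price:
$40 - $24.99 = $15.01

$15.01


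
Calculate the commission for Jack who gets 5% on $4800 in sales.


Convert rate to decimal:
5% = 0.05
Multiply by sales:
$4800 x 0.05 = $240

$240


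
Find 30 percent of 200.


Convert percentage to decimal:
30% = 0.3
Multiply:
200 x 0.3 = 60

60


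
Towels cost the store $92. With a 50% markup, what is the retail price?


Calculate the markup amount:
50% of $92 = $46
Add to cost:
$92 + $46 = $138

$138


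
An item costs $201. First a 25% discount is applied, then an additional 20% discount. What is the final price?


First discount:
25% of $201 = $50.25
Price after first discount:
$201 - $50.25 = $150.75
Second discount:
20% of $150.75 = $30.15
Final price:
$150.75 - $30.15 = $120.60

$120.60


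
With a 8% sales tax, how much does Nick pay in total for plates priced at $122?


Calculate the tax:
8% of $122 = $9.76
Add tax to price:
$122 + $9.76 = $131.76

$131.76


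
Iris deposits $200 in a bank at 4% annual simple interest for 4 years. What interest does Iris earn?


Use the formula I = P x R x T / 100
P x R x T = 200 x 4 x 4 = 3200
I = 3200 / 100 = $32

$32


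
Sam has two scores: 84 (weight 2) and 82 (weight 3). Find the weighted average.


Weighted sum:
2 x 84 + 3 x 82 = 414
Total weight:
2 + 3 = 5
Weighted average:
414 / 5 = 82.8

82.8


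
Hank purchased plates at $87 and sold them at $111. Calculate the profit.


Selling price = $111
Cost price = $87
Profit = selling price - cost price:
Profit = $111 - $87 = $24

$24


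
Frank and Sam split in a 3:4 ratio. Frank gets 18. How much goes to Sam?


Find the multiplier:
18 / 3 = 6
Apply to Sam's share:
4 x 6 = 24

24


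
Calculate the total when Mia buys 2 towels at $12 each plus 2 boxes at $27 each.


Cost of towels:
2 x $12 = $24
Cost of boxes:
2 x $27 = $54
Add both:
$24 + $54 = $78

$78


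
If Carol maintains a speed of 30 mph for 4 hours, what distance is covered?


Use the formula: distance = speed x time
Speed = 30 mph, Time = 4 hours
30 x 4 = 120 miles

120 miles


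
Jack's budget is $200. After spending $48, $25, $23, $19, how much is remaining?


Add up expenses:
$48 + $25 + $23 + $19 = $115
Subtract from budget:
$200 - $115 = $85

$85


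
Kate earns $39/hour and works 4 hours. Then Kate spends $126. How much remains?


Calculate earnings:
4 x $39 = $156
Subtract spending:
$156 - $126 = $30

$30


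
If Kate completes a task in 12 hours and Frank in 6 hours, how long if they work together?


Kate's rate: 1/12 of the job per hour
Frank's rate: 1/6 of the job per hour
Combined rate: 1/12 + 1/6 = 1/4 per hour
Time = 1 / (1/4) = 4 hours

4 hours


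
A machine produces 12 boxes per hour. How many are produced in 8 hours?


Production rate: 12 boxes per hour
Time: 8 hours
Total: 12 x 8 = 96 boxes

96 boxes


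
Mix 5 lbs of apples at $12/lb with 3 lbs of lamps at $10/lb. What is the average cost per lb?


Cost of apples:
5 x $12 = $60
Cost of lamps:
3 x $10 = $30
Total cost: $60 + $30 = $90
Total weight: 8 lbs
Average: $90 / 8 = $11.25/lb

$11.25/lb


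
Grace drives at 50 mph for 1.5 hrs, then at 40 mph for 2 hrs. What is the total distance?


Leg 1 distance:
50 x 1.5 = 75 miles
Leg 2 distance:
40 x 2 = 80 miles
Total distance:
75 + 80 = 155 miles

155 miles


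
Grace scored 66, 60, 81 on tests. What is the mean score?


Add the scores:
66 + 60 + 81 = 207
Divide by the number of tests:
207 / 3 = 69

69


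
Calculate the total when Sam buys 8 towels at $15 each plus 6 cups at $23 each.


Cost of towels:
8 x $15 = $120
Cost of cups:
6 x $23 = $138
Add both:
$120 + $138 = $258

$258


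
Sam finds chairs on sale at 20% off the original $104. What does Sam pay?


Calculate the discount amount:
20% of $104 = $20.80
Subtract from original:
$104 - $20.80 = $83.20

$83.20


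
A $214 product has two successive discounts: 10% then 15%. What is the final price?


First discount:
10% of $214 = $21.40
Price after first discount:
$214 - $21.40 = $192.60
Second discount:
15% of $192.60 = $28.89
Final price:
$192.60 - $28.89 = $163.71

$163.71


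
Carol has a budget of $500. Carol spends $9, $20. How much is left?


Add up expenses:
$9 + $20 = $29
Subtract from budget:
$500 - $29 = $471

$471


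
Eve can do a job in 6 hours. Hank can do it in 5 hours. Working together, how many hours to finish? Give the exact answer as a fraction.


Eve's rate: 1/6 of the job per hour
Hank's rate: 1/5 of the job per hour
Combined rate: 1/6 + 1/5 = 11/30 per hour
Time = 1 / (11/30) = 30/11 hours (≈ 2.73 hours)

30/11 hours


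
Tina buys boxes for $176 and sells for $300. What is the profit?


Selling price = $300
Cost price = $176
Profit = selling price - cost price:
Profit = $300 - $176 = $124

$124


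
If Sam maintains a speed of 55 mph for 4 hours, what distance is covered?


Use the formula: distance = speed x time
Speed = 55 mph, Time = 4 hours
55 x 4 = 220 miles

220 miles


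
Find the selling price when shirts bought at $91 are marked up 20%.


Calculate the markup amount:
20% of $91 = $18.20
Add to cost:
$91 + $18.20 = $109.20

$109.20


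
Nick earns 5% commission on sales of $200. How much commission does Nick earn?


Convert rate to decimal:
5% = 0.05
Multiply by sales:
$200 x 0.05 = $10

$10


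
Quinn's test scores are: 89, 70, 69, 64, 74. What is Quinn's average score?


Add the scores:
89 + 70 + 69 + 64 + 74 = 366
Divide by the number of tests:
366 / 5 = 73.2

73.2


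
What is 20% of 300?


Convert percentage to decimal:
20% = 0.2
Multiply:
300 x 0.2 = 60

60


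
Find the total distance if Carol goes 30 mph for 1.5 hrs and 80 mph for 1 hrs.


Leg 1 distance:
30 x 1.5 = 45 miles
Leg 2 distance:
80 x 1 = 80 miles
Total distance:
45 + 80 = 125 miles

125 miles


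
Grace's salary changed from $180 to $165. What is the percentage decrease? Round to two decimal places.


Find the absolute change:
|165 - 180| = 15
Divide by original and multiply by 100:
15 / 180 x 100 = 8.3333...% ≈ 8.33%

8.33%


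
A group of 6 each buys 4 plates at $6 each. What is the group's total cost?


Cost per person:
4 x $6 = $24
Group total:
6 x $24 = $144

$144


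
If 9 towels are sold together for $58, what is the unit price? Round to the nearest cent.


Total cost: $58
Number of items: 9
Unit price: $58 / 9 = $6.4444... ≈ $6.44

$6.44


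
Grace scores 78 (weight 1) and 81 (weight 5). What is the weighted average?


Weighted sum:
1 x 78 + 5 x 81 = 483
Total weight:
1 + 5 = 6
Weighted average:
483 / 6 = 80.5

80.5


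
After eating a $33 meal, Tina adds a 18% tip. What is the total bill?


Calculate the tip:
18% of $33 = $5.94
Add tip to meal cost:
$33 + $5.94 = $38.94

$38.94


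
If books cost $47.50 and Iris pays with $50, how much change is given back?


Start with the amount paid:
$50
Subtract the price:
$50 - $47.50 = $2.50

$2.50


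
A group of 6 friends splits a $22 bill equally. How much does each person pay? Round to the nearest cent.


Total bill: $22
Number of people: 6
Each pays: $22 / 6 = $3.6666... ≈ $3.67

$3.67


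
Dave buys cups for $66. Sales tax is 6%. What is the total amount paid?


Calculate the tax:
6% of $66 = $3.96
Add tax to price:
$66 + $3.96 = $69.96

$69.96


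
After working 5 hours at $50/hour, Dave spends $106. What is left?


Calculate earnings:
5 x $50 = $250
Subtract spending:
$250 - $106 = $144

$144


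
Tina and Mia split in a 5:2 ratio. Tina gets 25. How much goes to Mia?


Find the multiplier:
25 / 5 = 5
Apply to Mia's share:
2 x 5 = 10

10


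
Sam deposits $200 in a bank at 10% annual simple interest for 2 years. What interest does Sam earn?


Use the formula I = P x R x T / 100
P x R x T = 200 x 10 x 2 = 4000
I = 4000 / 100 = $40

$40


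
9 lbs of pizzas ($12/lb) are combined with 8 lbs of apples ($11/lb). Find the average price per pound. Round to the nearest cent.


Cost of pizzas:
9 x $12 = $108
Cost of apples:
8 x $11 = $88
Total cost: $108 + $88 = $196
Total weight: 17 lbs
Average: $196 / 17 = $11.5294... ≈ $11.53/lb

$11.53/lb


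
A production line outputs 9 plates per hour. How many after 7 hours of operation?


Production rate: 9 plates per hour
Time: 7 hours
Total: 9 x 7 = 63 plates

63 plates


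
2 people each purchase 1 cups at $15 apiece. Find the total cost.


Cost per person:
1 x $15 = $15
Group total:
2 x $15 = $30

$30


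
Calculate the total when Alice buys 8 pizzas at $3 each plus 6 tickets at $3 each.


Cost of pizzas:
8 x $3 = $24
Cost of tickets:
6 x $3 = $18
Add both:
$24 + $18 = $42

$42


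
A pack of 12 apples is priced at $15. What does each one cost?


Total cost: $15
Number of items: 12
Unit price: $15 / 12 = $1.25

$1.25


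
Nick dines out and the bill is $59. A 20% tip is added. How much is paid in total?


Calculate the tip:
20% of $59 = $11.80
Add tip to meal cost:
$59 + $11.80 = $70.80

$70.80


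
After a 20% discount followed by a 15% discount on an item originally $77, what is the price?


First discount:
20% of $77 = $15.40
Price after first discount:
$77 - $15.40 = $61.60
Second discount:
15% of $61.60 = $9.24
Final price:
$61.60 - $9.24 = $52.36

$52.36


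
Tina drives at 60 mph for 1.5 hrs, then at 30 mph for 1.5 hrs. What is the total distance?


Leg 1 distance:
60 x 1.5 = 90 miles
Leg 2 distance:
30 x 1.5 = 45 miles
Total distance:
90 + 45 = 135 miles

135 miles


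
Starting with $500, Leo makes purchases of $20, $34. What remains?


Add up expenses:
$20 + $34 = $54
Subtract from budget:
$500 - $54 = $446

$446


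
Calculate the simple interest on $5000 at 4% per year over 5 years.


Use the formula I = P x R x T / 100
P x R x T = 5000 x 4 x 5 = 100000
I = 100000 / 100 = $1000

$1000


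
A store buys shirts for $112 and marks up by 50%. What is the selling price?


Calculate the markup amount:
50% of $112 = $56
Add to cost:
$112 + $56 = $168

$168


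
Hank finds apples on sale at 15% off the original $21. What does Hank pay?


Calculate the discount amount:
15% of $21 = $3.15
Subtract from original:
$21 - $3.15 = $17.85

$17.85


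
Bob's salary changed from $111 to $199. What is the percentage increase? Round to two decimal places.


Find the absolute change:
|199 - 111| = 88
Divide by original and multiply by 100:
88 / 111 x 100 = 79.2792...% ≈ 79.28%

79.28%


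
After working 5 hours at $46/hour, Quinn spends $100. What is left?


Calculate earnings:
5 x $46 = $230
Subtract spending:
$230 - $100 = $130

$130


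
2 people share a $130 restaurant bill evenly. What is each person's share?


Total bill: $130
Number of people: 2
Each pays: $130 / 2 = $65

$65


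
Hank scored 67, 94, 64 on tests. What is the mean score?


Add the scores:
67 + 94 + 64 = 225
Divide by the number of tests:
225 / 3 = 75

75


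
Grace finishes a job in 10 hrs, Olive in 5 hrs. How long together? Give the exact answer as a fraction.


Grace's rate: 1/10 of the job per hour
Olive's rate: 1/5 of the job per hour
Combined rate: 1/10 + 1/5 = 3/10 per hour
Time = 1 / (3/10) = 10/3 hours (≈ 3.33 hours)

10/3 hours
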